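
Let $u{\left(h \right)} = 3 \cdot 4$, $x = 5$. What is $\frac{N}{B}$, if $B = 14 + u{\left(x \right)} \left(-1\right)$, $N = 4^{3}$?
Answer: $32$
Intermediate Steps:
$u{\left(h \right)} = 12$
$N = 64$
$B = 2$ ($B = 14 + 12 \left(-1\right) = 14 - 12 = 2$)
$\frac{N}{B} = \frac{64}{2} = 64 \cdot \frac{1}{2} = 32$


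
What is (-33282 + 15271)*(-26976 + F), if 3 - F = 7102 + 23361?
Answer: 1034479796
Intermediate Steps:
F = -30460 (F = 3 - (7102 + 23361) = 3 - 1*30463 = 3 - 30463 = -30460)
(-33282 + 15271)*(-26976 + F) = (-33282 + 15271)*(-26976 - 30460) = -18011*(-57436) = 1034479796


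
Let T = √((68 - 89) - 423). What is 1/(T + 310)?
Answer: 155/48272 - I*√111/48272 ≈ 0.003211 - 0.00021826*I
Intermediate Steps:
T = 2*I*√111 (T = √(-21 - 423) = √(-444) = 2*I*√111 ≈ 21.071*I)
1/(T + 310) = 1/(2*I*√111 + 310) = 1/(310 + 2*I*√111)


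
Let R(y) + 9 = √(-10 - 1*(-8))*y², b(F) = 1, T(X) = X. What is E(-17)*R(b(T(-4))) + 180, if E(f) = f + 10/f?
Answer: 5751/17 - 299*I*√2/17 ≈ 338.29 - 24.874*I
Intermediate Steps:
R(y) = -9 + I*√2*y² (R(y) = -9 + √(-10 - 1*(-8))*y² = -9 + √(-10 + 8)*y² = -9 + √(-2)*y² = -9 + (I*√2)*y² = -9 + I*√2*y²)
E(-17)*R(b(T(-4))) + 180 = (-17 + 10/(-17))*(-9 + I*√2*1²) + 180 = (-17 + 10*(-1/17))*(-9 + I*√2*1) + 180 = (-17 - 10/17)*(-9 + I*√2) + 180 = -299*(-9 + I*√2)/17 + 180 = (2691/17 - 299*I*√2/17) + 180 = 5751/17 - 299*I*√2/17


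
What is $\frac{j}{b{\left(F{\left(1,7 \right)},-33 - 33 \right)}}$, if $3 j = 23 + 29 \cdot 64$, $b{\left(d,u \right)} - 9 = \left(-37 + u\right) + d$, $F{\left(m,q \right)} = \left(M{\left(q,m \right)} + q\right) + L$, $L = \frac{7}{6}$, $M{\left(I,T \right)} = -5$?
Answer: $- \frac{3758}{545} \approx -6.8954$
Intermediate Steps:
$L = \frac{7}{6}$ ($L = 7 \cdot \frac{1}{6} = \frac{7}{6} \approx 1.1667$)
$F{\left(m,q \right)} = - \frac{23}{6} + q$ ($F{\left(m,q \right)} = \left(-5 + q\right) + \frac{7}{6} = - \frac{23}{6} + q$)
$b{\left(d,u \right)} = -28 + d + u$ ($b{\left(d,u \right)} = 9 + \left(\left(-37 + u\right) + d\right) = 9 + \left(-37 + d + u\right) = -28 + d + u$)
$j = \frac{1879}{3}$ ($j = \frac{23 + 29 \cdot 64}{3} = \frac{23 + 1856}{3} = \frac{1}{3} \cdot 1879 = \frac{1879}{3} \approx 626.33$)
$\frac{j}{b{\left(F{\left(1,7 \right)},-33 - 33 \right)}} = \frac{1879}{3 \left(-28 + \left(- \frac{23}{6} + 7\right) - 66\right)} = \frac{1879}{3 \left(-28 + \frac{19}{6} - 66\right)} = \frac{1879}{3 \left(- \frac{545}{6}\right)} = \frac{1879}{3} \left(- \frac{6}{545}\right) = - \frac{3758}{545}$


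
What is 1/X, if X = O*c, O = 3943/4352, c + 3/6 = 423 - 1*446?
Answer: -8704/185321 ≈ -0.046967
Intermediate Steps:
c = -47/2 (c = -1/2 + (423 - 1*446) = -1/2 + (423 - 446) = -1/2 - 23 = -47/2 ≈ -23.500)
O = 3943/4352 (O = 3943*(1/4352) = 3943/4352 ≈ 0.90602)
X = -185321/8704 (X = (3943/4352)*(-47/2) = -185321/8704 ≈ -21.291)
1/X = 1/(-185321/8704) = -8704/185321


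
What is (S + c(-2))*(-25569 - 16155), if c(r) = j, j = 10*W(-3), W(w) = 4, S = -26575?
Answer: 1107146340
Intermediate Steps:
j = 40 (j = 10*4 = 40)
c(r) = 40
(S + c(-2))*(-25569 - 16155) = (-26575 + 40)*(-25569 - 16155) = -26535*(-41724) = 1107146340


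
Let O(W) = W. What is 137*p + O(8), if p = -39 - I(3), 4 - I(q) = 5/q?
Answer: -16964/3 ≈ -5654.7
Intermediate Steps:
I(q) = 4 - 5/q
p = -124/3 (p = -39 - (4 - 5/3) = -39 - 1*7/3 = -39 - 7/3 = -124/3 ≈ -41.333)
137*p + O(8) = 137*(-124/3) + 8 = -16988/3 + 8 = -16964/3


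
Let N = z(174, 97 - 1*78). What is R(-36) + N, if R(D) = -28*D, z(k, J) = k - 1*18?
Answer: 1164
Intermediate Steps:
z(k, J) = -18 + k (z(k, J) = k - 18 = -18 + k)
N = 156 (N = -18 + 174 = 156)
R(-36) + N = -28*(-36) + 156 = 1008 + 156 = 1164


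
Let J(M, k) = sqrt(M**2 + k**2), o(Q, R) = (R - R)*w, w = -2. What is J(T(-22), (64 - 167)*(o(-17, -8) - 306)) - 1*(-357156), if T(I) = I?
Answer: 357156 + 2*sqrt(248346202) ≈ 3.8867e+5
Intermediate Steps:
o(Q, R) = 0 (o(Q, R) = (R - R)*(-2) = 0*(-2) = 0)
J(T(-22), (64 - 167)*(o(-17, -8) - 306)) - 1*(-357156) = sqrt((-22)**2 + ((64 - 167)*(0 - 306))**2) - 1*(-357156) = sqrt(484 + (-103*(-306))**2) + 357156 = sqrt(484 + 31518**2) + 357156 = sqrt(484 + 993384324) + 357156 = sqrt(993384808) + 357156 = 2*sqrt(248346202) + 357156 = 357156 + 2*sqrt(248346202)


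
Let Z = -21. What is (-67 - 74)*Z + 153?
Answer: 3114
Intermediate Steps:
(-67 - 74)*Z + 153 = (-67 - 74)*(-21) + 153 = -141*(-21) + 153 = 2961 + 153 = 3114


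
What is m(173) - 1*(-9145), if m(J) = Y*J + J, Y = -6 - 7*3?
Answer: 4647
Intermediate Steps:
Y = -27 (Y = -6 - 21 = -27)
m(J) = -26*J (m(J) = -27*J + J = -26*J)
m(173) - 1*(-9145) = -26*173 - 1*(-9145) = -4498 + 9145 = 4647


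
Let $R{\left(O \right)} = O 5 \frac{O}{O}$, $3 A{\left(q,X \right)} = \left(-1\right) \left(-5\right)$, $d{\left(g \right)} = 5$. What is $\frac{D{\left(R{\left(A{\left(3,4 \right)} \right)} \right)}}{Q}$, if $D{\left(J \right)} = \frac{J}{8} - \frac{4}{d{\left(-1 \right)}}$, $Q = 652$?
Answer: $\frac{29}{78240} \approx 0.00037065$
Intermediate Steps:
$A{\left(q,X \right)} = \frac{5}{3}$ ($A{\left(q,X \right)} = \frac{\left(-1\right) \left(-5\right)}{3} = \frac{1}{3} \cdot 5 = \frac{5}{3}$)
$R{\left(O \right)} = 5 O$ ($R{\left(O \right)} = 5 O 1 = 5 O$)
$D{\left(J \right)} = - \frac{4}{5} + \frac{J}{8}$ ($D{\left(J \right)} = \frac{J}{8} - \frac{4}{5} = - \frac{4}{5} + \frac{J}{8}$)
$\frac{D{\left(R{\left(A{\left(3,4 \right)} \right)} \right)}}{Q} = \frac{- \frac{4}{5} + \frac{5 \cdot \frac{5}{3}}{8}}{652} = \left(- \frac{4}{5} + \frac{1}{8} \cdot \frac{25}{3}\right) \frac{1}{652} = \left(- \frac{4}{5} + \frac{25}{24}\right) \frac{1}{652} = \frac{29}{120} \cdot \frac{1}{652} = \frac{29}{78240}$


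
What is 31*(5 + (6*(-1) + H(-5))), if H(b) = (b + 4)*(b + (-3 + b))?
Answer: 372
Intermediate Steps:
H(b) = (-3 + 2*b)*(4 + b) (H(b) = (4 + b)*(-3 + 2*b) = (-3 + 2*b)*(4 + b))
31*(5 + (6*(-1) + H(-5))) = 31*(5 + (6*(-1) + (-12 + 2*(-5)**2 + 5*(-5)))) = 31*(5 + (-6 + (-12 + 2*25 - 25))) = 31*(5 + (-6 + (-12 + 50 - 25))) = 31*(5 + (-6 + 13)) = 31*(5 + 7) = 31*12 = 372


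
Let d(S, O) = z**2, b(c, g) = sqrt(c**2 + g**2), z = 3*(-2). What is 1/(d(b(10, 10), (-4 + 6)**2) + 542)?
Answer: 1/578 ≈ 0.0017301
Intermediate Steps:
z = -6
d(S, O) = 36 (d(S, O) = (-6)**2 = 36)
1/(d(b(10, 10), (-4 + 6)**2) + 542) = 1/(36 + 542) = 1/578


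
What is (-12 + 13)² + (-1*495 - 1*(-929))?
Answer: 435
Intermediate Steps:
(-12 + 13)² + (-1*495 - 1*(-929)) = 1² + (-495 + 929) = 1 + 434 = 435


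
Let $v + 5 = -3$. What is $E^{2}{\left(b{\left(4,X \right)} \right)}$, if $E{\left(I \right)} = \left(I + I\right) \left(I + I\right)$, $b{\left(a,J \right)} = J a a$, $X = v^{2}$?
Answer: $17592186044416$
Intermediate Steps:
$v = -8$ ($v = -5 - 3 = -8$)
$X = 64$ ($X = \left(-8\right)^{2} = 64$)
$b{\left(a,J \right)} = J a^{2}$
$E{\left(I \right)} = 4 I^{2}$ ($E{\left(I \right)} = 2 I 2 I = 4 I^{2}$)
$E^{2}{\left(b{\left(4,X \right)} \right)} = \left(4 \left(64 \cdot 4^{2}\right)^{2}\right)^{2} = \left(4 \left(64 \cdot 16\right)^{2}\right)^{2} = \left(4 \cdot 1024^{2}\right)^{2} = \left(4 \cdot 1048576\right)^{2} = 4194304^{2} = 17592186044416$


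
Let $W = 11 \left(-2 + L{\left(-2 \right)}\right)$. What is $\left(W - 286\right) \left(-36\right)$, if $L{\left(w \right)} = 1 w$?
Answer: $11880$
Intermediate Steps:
$L{\left(w \right)} = w$
$W = -44$ ($W = 11 \left(-2 - 2\right) = 11 \left(-4\right) = -44$)
$\left(W - 286\right) \left(-36\right) = \left(-44 - 286\right) \left(-36\right) = \left(-330\right) \left(-36\right) = 11880$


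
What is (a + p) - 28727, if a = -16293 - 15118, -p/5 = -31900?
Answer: 99362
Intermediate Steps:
p = 159500 (p = -5*(-31900) = 159500)
a = -31411
(a + p) - 28727 = (-31411 + 159500) - 28727 = 128089 - 28727 = 99362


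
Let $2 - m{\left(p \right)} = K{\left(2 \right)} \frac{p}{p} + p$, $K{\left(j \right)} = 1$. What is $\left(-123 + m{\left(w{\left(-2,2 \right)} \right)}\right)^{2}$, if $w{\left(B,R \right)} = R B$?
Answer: $13924$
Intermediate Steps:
$w{\left(B,R \right)} = B R$
$m{\left(p \right)} = 1 - p$ ($m{\left(p \right)} = 2 - \left(1 \frac{p}{p} + p\right) = 2 - \left(1 \cdot 1 + p\right) = 2 - \left(1 + p\right) = 1 - p$)
$\left(-123 + m{\left(w{\left(-2,2 \right)} \right)}\right)^{2} = \left(-123 - \left(-1 - 4\right)\right)^{2} = \left(-123 + \left(1 - -4\right)\right)^{2} = \left(-123 + \left(1 + 4\right)\right)^{2} = \left(-123 + 5\right)^{2} = \left(-118\right)^{2} = 13924$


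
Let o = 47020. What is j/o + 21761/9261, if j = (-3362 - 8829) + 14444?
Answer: 1044067253/435452220 ≈ 2.3977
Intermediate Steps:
j = 2253 (j = -12191 + 14444 = 2253)
j/o + 21761/9261 = 2253/47020 + 21761/9261 = 1044067253/435452220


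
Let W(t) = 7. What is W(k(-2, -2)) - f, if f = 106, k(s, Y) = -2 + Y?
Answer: -99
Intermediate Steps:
W(k(-2, -2)) - f = 7 - 1*106 = 7 - 106 = -99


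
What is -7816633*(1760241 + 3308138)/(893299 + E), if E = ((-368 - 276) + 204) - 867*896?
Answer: -39617658547907/116027 ≈ -3.4145e+8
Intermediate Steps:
E = -777272 (E = (-644 + 204) - 776832 = -440 - 776832 = -777272)
-7816633*(1760241 + 3308138)/(893299 + E) = -7816633*(1760241 + 3308138)/(893299 - 777272) = -7816633/(116027/5068379) = -7816633/(116027*(1/5068379)) = -7816633/116027/5068379 = -7816633*5068379/116027 = -39617658547907/116027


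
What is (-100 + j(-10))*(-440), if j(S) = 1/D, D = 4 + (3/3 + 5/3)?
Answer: 43934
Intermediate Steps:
D = 20/3 (D = 4 + (3*(⅓) + 5*(⅓)) = 4 + (1 + 5/3) = 4 + 8/3 = 20/3 ≈ 6.6667)
j(S) = 3/20 (j(S) = 1/(20/3) = 3/20)
(-100 + j(-10))*(-440) = (-100 + 3/20)*(-440) = -1997/20*(-440) = 43934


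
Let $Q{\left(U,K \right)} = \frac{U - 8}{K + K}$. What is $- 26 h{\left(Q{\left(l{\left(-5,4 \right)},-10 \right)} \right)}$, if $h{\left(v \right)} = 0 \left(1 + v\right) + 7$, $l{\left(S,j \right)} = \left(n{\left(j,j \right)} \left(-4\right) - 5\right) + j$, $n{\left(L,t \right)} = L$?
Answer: $-182$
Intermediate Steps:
$l{\left(S,j \right)} = -5 - 3 j$ ($l{\left(S,j \right)} = \left(j \left(-4\right) - 5\right) + j = \left(- 4 j - 5\right) + j = \left(-5 - 4 j\right) + j = -5 - 3 j$)
$Q{\left(U,K \right)} = \frac{-8 + U}{2 K}$
$h{\left(v \right)} = 7$ ($h{\left(v \right)} = 0 + 7 = 7$)
$- 26 h{\left(Q{\left(l{\left(-5,4 \right)},-10 \right)} \right)} = \left(-26\right) 7 = -182$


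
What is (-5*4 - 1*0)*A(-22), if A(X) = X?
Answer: 440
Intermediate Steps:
(-5*4 - 1*0)*A(-22) = (-5*4 - 1*0)*(-22) = (-20 + 0)*(-22) = -20*(-22) = 440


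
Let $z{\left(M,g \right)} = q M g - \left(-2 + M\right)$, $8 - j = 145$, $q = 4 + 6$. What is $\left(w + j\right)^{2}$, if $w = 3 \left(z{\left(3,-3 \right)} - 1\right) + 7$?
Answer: $164836$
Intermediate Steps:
$q = 10$
$j = -137$ ($j = 8 - 145 = -137$)
$z{\left(M,g \right)} = 2 - M + 10 M g$ ($z{\left(M,g \right)} = 10 M g - \left(-2 + M\right) = 2 - M + 10 M g$)
$w = -269$ ($w = 3 \left(\left(2 - 3 + 10 \cdot 3 \left(-3\right)\right) - 1\right) + 7 = 3 \left(\left(2 - 3 - 90\right) - 1\right) + 7 = 3 \left(-91 - 1\right) + 7 = 3 \left(-92\right) + 7 = -276 + 7 = -269$)
$\left(w + j\right)^{2} = \left(-269 - 137\right)^{2} = \left(-406\right)^{2} = 164836$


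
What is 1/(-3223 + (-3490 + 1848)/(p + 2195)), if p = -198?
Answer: -1997/6437973 ≈ -0.00031019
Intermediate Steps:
1/(-3223 + (-3490 + 1848)/(p + 2195)) = 1/(-3223 + (-3490 + 1848)/(-198 + 2195)) = 1/(-3223 - 1642/1997) = 1/(-6437973/1997) = -1997/6437973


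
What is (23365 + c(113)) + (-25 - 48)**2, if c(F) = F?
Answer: 28807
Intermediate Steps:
(23365 + c(113)) + (-25 - 48)**2 = (23365 + 113) + (-25 - 48)**2 = 23478 + (-73)**2 = 23478 + 5329 = 28807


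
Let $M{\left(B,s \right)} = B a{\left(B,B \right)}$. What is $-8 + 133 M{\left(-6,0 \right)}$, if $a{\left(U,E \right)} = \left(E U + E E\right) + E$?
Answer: $-52676$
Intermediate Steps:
$a{\left(U,E \right)} = E + E^{2} + E U$ ($a{\left(U,E \right)} = \left(E U + E^{2}\right) + E = \left(E^{2} + E U\right) + E = E + E^{2} + E U$)
$M{\left(B,s \right)} = B^{2} \left(1 + 2 B\right)$ ($M{\left(B,s \right)} = B B \left(1 + B + B\right) = B B \left(1 + 2 B\right) = B^{2} \left(1 + 2 B\right)$)
$-8 + 133 M{\left(-6,0 \right)} = -8 + 133 \left(-6\right)^{2} \left(1 + 2 \left(-6\right)\right) = -8 + 133 \cdot 36 \left(1 - 12\right) = -8 + 133 \cdot 36 \left(-11\right) = -8 + 133 \left(-396\right) = -8 - 52668 = -52676$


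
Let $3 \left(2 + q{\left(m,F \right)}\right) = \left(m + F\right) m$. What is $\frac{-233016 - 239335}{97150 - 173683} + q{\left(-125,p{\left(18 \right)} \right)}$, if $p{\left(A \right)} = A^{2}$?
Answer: $- \frac{211422280}{25511} \approx -8287.5$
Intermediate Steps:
$q{\left(m,F \right)} = -2 + \frac{m \left(F + m\right)}{3}$ ($q{\left(m,F \right)} = -2 + \frac{\left(m + F\right) m}{3} = -2 + \frac{\left(F + m\right) m}{3} = -2 + \frac{m \left(F + m\right)}{3}$)
$\frac{-233016 - 239335}{97150 - 173683} + q{\left(-125,p{\left(18 \right)} \right)} = \frac{-233016 - 239335}{97150 - 173683} + \left(-2 + \frac{\left(-125\right)^{2}}{3} + \frac{1}{3} \cdot 18^{2} \left(-125\right)\right) = - \frac{472351}{-76533} + \left(-2 + \frac{1}{3} \cdot 15625 + \frac{1}{3} \cdot 324 \left(-125\right)\right) = \left(-472351\right) \left(- \frac{1}{76533}\right) - \frac{24881}{3} = \frac{472351}{76533} - \frac{24881}{3} = - \frac{211422280}{25511}$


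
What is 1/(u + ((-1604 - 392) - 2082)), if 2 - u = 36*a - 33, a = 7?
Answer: -1/4295 ≈ -0.00023283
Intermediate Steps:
u = -217 (u = 2 - (36*7 - 33) = 2 - (252 - 33) = 2 - 1*219 = 2 - 219 = -217)
1/(u + ((-1604 - 392) - 2082)) = 1/(-217 + ((-1604 - 392) - 2082)) = 1/(-217 + (-1996 - 2082)) = 1/(-217 - 4078) = 1/(-4295) = -1/4295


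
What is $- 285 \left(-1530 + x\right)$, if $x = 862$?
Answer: $190380$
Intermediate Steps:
$- 285 \left(-1530 + x\right) = - 285 \left(-1530 + 862\right) = \left(-285\right) \left(-668\right) = 190380$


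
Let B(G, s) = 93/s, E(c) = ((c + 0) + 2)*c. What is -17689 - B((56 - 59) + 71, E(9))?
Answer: -583768/33 ≈ -17690.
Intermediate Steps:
E(c) = c*(2 + c) (E(c) = (c + 2)*c = (2 + c)*c = c*(2 + c))
-17689 - B((56 - 59) + 71, E(9)) = -17689 - 93/(9*(2 + 9)) = -17689 - 93/(9*11) = -17689 - 93/99 = -17689 - 1*31/33 = -17689 - 31/33 = -583768/33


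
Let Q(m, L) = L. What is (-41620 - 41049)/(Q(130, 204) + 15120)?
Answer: -82669/15324 ≈ -5.3947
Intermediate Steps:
(-41620 - 41049)/(Q(130, 204) + 15120) = (-41620 - 41049)/(204 + 15120) = -82669/15324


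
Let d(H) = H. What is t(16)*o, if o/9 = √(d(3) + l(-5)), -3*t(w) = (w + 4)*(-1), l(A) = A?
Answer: 60*I*√2 ≈ 84.853*I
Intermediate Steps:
t(w) = 4/3 + w/3 (t(w) = -(w + 4)*(-1)/3 = -(4 + w)*(-1)/3 = -(-4 - w)/3 = 4/3 + w/3)
o = 9*I*√2 (o = 9*√(3 - 5) = 9*√(-2) = 9*(I*√2) = 9*I*√2 ≈ 12.728*I)
t(16)*o = (4/3 + (⅓)*16)*(9*I*√2) = (4/3 + 16/3)*(9*I*√2) = 20*(9*I*√2)/3 = 60*I*√2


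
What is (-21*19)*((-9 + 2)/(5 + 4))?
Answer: 931/3 ≈ 310.33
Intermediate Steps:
(-21*19)*((-9 + 2)/(5 + 4)) = -(-2793)/9 = -399*(-7/9) = 931/3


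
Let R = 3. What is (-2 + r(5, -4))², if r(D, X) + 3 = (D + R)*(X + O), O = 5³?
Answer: 927369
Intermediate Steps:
O = 125
r(D, X) = -3 + (3 + D)*(125 + X) (r(D, X) = -3 + (D + 3)*(X + 125) = -3 + (3 + D)*(125 + X))
(-2 + r(5, -4))² = (-2 + (372 + 3*(-4) + 125*5 + 5*(-4)))² = (-2 + (372 - 12 + 625 - 20))² = (-2 + 965)² = 963² = 927369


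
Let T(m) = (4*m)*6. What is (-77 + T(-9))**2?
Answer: 85849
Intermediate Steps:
T(m) = 24*m
(-77 + T(-9))**2 = (-77 + 24*(-9))**2 = (-77 - 216)**2 = (-293)**2 = 85849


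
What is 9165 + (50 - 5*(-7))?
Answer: 9250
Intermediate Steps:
9165 + (50 - 5*(-7)) = 9165 + (50 + 35) = 9165 + 85 = 9250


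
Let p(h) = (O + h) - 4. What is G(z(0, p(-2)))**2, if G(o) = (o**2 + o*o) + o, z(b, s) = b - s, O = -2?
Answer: 18496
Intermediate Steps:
p(h) = -6 + h (p(h) = (-2 + h) - 4 = -6 + h)
G(o) = o + 2*o**2 (G(o) = (o**2 + o**2) + o = 2*o**2 + o = o + 2*o**2)
G(z(0, p(-2)))**2 = ((0 - (-6 - 2))*(1 + 2*(0 - (-6 - 2))))**2 = ((0 - 1*(-8))*(1 + 2*(0 - 1*(-8))))**2 = ((0 + 8)*(1 + 2*(0 + 8)))**2 = (8*(1 + 2*8))**2 = (8*(1 + 16))**2 = (8*17)**2 = 136**2 = 18496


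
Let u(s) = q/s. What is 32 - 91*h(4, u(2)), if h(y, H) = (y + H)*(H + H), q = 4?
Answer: -2152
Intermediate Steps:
u(s) = 4/s
h(y, H) = 2*H*(H + y) (h(y, H) = (H + y)*(2*H) = 2*H*(H + y))
32 - 91*h(4, u(2)) = 32 - 182*4/2*(4/2 + 4) = 32 - 182*4*(½)*(4*(½) + 4) = 32 - 182*2*(2 + 4) = 32 - 182*2*6 = 32 - 91*24 = 32 - 2184 = -2152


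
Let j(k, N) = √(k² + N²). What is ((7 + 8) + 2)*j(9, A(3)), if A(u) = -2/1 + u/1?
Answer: 17*√82 ≈ 153.94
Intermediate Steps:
A(u) = -2 + u (A(u) = -2*1 + u*1 = -2 + u)
j(k, N) = √(N² + k²)
((7 + 8) + 2)*j(9, A(3)) = ((7 + 8) + 2)*√((-2 + 3)² + 9²) = (15 + 2)*√(1² + 81) = 17*√(1 + 81) = 17*√82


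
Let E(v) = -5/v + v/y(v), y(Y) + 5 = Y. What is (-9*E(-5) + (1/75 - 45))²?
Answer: 76965529/22500 ≈ 3420.7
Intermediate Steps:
y(Y) = -5 + Y
E(v) = -5/v + v/(-5 + v)
(-9*E(-5) + (1/75 - 45))² = (-9*(-5/(-5) - 5/(-5 - 5)) + (1/75 - 45))² = (-9*(-5*(-⅕) - 5/(-10)) + (1/75 - 45))² = (-9*(1 - 5*(-⅒)) - 3374/75)² = (-9*(1 + ½) - 3374/75)² = (-9*3/2 - 3374/75)² = (-27/2 - 3374/75)² = (-8773/150)² = 76965529/22500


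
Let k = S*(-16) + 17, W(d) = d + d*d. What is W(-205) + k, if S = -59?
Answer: 42781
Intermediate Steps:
W(d) = d + d²
k = 961 (k = -59*(-16) + 17 = 944 + 17 = 961)
W(-205) + k = -205*(1 - 205) + 961 = -205*(-204) + 961 = 41820 + 961 = 42781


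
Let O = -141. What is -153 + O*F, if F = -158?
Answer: 22125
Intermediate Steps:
-153 + O*F = -153 - 141*(-158) = -153 + 22278 = 22125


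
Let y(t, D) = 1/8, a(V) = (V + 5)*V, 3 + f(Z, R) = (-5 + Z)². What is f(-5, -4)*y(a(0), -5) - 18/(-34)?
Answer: 1721/136 ≈ 12.654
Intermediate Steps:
f(Z, R) = -3 + (-5 + Z)²
a(V) = V*(5 + V) (a(V) = (5 + V)*V = V*(5 + V))
y(t, D) = ⅛
f(-5, -4)*y(a(0), -5) - 18/(-34) = (-3 + (-5 - 5)²)*(⅛) - 18/(-34) = (-3 + (-10)²)*(⅛) - 18*(-1/34) = (-3 + 100)*(⅛) + 9/17 = 97*(⅛) + 9/17 = 97/8 + 9/17 = 1721/136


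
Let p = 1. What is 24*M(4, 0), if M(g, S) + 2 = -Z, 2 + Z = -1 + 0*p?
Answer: 24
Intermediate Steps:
Z = -3 (Z = -2 + (-1 + 0*1) = -2 + (-1 + 0) = -2 - 1 = -3)
M(g, S) = 1 (M(g, S) = -2 - 1*(-3) = -2 + 3 = 1)
24*M(4, 0) = 24*1 = 24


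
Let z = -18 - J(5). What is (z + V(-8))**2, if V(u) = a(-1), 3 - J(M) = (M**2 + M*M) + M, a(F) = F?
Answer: 1089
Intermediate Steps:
J(M) = 3 - M - 2*M**2 (J(M) = 3 - ((M**2 + M*M) + M) = 3 - ((M**2 + M**2) + M) = 3 - (2*M**2 + M) = 3 - (M + 2*M**2) = 3 + (-M - 2*M**2) = 3 - M - 2*M**2)
V(u) = -1
z = 34 (z = -18 - (3 - 1*5 - 2*5**2) = -18 - (3 - 5 - 2*25) = -18 - (3 - 5 - 50) = -18 - 1*(-52) = -18 + 52 = 34)
(z + V(-8))**2 = (34 - 1)**2 = 33**2 = 1089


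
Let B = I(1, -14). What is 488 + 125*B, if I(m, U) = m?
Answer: 613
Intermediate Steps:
B = 1
488 + 125*B = 488 + 125*1 = 488 + 125 = 613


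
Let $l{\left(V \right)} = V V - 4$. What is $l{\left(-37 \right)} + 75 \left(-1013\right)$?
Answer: $-74610$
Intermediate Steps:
$l{\left(V \right)} = -4 + V^{2}$ ($l{\left(V \right)} = V^{2} - 4 = -4 + V^{2}$)
$l{\left(-37 \right)} + 75 \left(-1013\right) = \left(-4 + \left(-37\right)^{2}\right) + 75 \left(-1013\right) = \left(-4 + 1369\right) - 75975 = 1365 - 75975 = -74610$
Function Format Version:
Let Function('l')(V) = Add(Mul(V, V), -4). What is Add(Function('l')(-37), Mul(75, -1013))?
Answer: -74610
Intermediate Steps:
Function('l')(V) = Add(-4, Pow(V, 2)) (Function('l')(V) = Add(Pow(V, 2), -4) = Add(-4, Pow(V, 2)))
Add(Function('l')(-37), Mul(75, -1013)) = Add(Add(-4, Pow(-37, 2)), Mul(75, -1013)) = Add(Add(-4, 1369), -75975) = Add(1365, -75975) = -74610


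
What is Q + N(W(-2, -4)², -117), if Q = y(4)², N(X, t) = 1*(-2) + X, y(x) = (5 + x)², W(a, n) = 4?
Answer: 6575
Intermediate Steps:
N(X, t) = -2 + X
Q = 6561 (Q = ((5 + 4)²)² = (9²)² = 81² = 6561)
Q + N(W(-2, -4)², -117) = 6561 + (-2 + 4²) = 6561 + (-2 + 16) = 6561 + 14 = 6575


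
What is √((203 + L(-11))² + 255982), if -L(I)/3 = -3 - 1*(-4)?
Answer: √295982 ≈ 544.04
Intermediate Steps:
L(I) = -3 (L(I) = -3*(-3 - 1*(-4)) = -3*(-3 + 4) = -3*1 = -3)
√((203 + L(-11))² + 255982) = √((203 - 3)² + 255982) = √(200² + 255982) = √(40000 + 255982) = √295982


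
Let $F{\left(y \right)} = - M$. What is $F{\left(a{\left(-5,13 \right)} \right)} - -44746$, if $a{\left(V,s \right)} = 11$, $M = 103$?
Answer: $44643$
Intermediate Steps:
$F{\left(y \right)} = -103$ ($F{\left(y \right)} = \left(-1\right) 103 = -103$)
$F{\left(a{\left(-5,13 \right)} \right)} - -44746 = -103 - -44746 = -103 + 44746 = 44643$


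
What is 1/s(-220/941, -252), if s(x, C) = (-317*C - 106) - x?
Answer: 941/75071318 ≈ 1.2535e-5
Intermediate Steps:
s(x, C) = -106 - x - 317*C (s(x, C) = (-106 - 317*C) - x = -106 - x - 317*C)
1/s(-220/941, -252) = 1/(-106 - (-220)/941 - 317*(-252)) = 1/(-106 - (-220)/941 + 79884) = 1/(-106 - 1*(-220/941) + 79884) = 1/(-106 + 220/941 + 79884) = 1/(75071318/941) = 941/75071318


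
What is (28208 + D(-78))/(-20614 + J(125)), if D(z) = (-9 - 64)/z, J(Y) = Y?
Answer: -2200297/1598142 ≈ -1.3768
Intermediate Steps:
D(z) = -73/z
(28208 + D(-78))/(-20614 + J(125)) = (28208 - 73/(-78))/(-20614 + 125) = (28208 - 73*(-1/78))/(-20489) = (28208 + 73/78)*(-1/20489) = (2200297/78)*(-1/20489) = -2200297/1598142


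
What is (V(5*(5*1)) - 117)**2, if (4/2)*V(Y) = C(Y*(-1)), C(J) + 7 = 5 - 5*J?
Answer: 12321/4 ≈ 3080.3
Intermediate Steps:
C(J) = -2 - 5*J (C(J) = -7 + (5 - 5*J) = -2 - 5*J)
V(Y) = -1 + 5*Y/2 (V(Y) = (-2 - 5*Y*(-1))/2 = (-2 - (-5)*Y)/2 = (-2 + 5*Y)/2 = -1 + 5*Y/2)
(V(5*(5*1)) - 117)**2 = ((-1 + 5*(5*(5*1))/2) - 117)**2 = ((-1 + 5*(5*5)/2) - 117)**2 = ((-1 + (5/2)*25) - 117)**2 = ((-1 + 125/2) - 117)**2 = (123/2 - 117)**2 = (-111/2)**2 = 12321/4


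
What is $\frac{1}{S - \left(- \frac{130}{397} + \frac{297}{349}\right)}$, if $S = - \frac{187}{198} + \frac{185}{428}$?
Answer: $- \frac{533706156}{552785297} \approx -0.96549$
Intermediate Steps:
$S = - \frac{1973}{3852}$ ($S = \left(-187\right) \frac{1}{198} + 185 \cdot \frac{1}{428} = - \frac{17}{18} + \frac{185}{428} = - \frac{1973}{3852} \approx -0.5122$)
$\frac{1}{S - \left(- \frac{130}{397} + \frac{297}{349}\right)} = \frac{1}{- \frac{1973}{3852} - \left(- \frac{130}{397} + \frac{297}{349}\right)} = \frac{1}{- \frac{1973}{3852} - \frac{72539}{138553}} = \frac{1}{- \frac{552785297}{533706156}} = - \frac{533706156}{552785297}$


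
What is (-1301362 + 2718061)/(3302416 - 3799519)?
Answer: -472233/165701 ≈ -2.8499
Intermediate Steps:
(-1301362 + 2718061)/(3302416 - 3799519) = 1416699/(-497103) = 1416699*(-1/497103) = -472233/165701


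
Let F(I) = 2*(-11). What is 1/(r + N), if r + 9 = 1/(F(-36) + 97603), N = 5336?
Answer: 97581/519813988 ≈ 0.00018772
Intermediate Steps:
F(I) = -22
r = -878228/97581 (r = -9 + 1/(-22 + 97603) = -9 + 1/97581 = -878228/97581 ≈ -9.0000)
1/(r + N) = 1/(-878228/97581 + 5336) = 1/(519813988/97581) = 97581/519813988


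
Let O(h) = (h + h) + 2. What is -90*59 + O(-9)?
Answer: -5326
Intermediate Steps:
O(h) = 2 + 2*h (O(h) = 2*h + 2 = 2 + 2*h)
-90*59 + O(-9) = -90*59 + (2 + 2*(-9)) = -5310 + (2 - 18) = -5310 - 16 = -5326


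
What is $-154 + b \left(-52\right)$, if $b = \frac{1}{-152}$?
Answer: $- \frac{5839}{38} \approx -153.66$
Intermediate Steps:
$b = - \frac{1}{152} \approx -0.0065789$
$-154 + b \left(-52\right) = -154 - - \frac{13}{38} = -154 + \frac{13}{38} = - \frac{5839}{38}$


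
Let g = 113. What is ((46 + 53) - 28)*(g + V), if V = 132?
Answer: 17395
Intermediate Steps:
((46 + 53) - 28)*(g + V) = ((46 + 53) - 28)*(113 + 132) = (99 - 28)*245 = 71*245 = 17395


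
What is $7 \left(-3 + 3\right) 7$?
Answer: $0$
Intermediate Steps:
$7 \left(-3 + 3\right) 7 = 7 \cdot 0 \cdot 7 = 0 \cdot 7 = 0$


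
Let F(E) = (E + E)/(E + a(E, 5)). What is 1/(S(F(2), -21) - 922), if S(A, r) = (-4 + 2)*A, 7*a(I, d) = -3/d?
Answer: -67/62054 ≈ -0.0010797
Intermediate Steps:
a(I, d) = -3/(7*d) (a(I, d) = (-3/d)/7 = -3/(7*d))
F(E) = 2*E/(-3/35 + E) (F(E) = (E + E)/(E - 3/7/5) = (2*E)/(E - 3/7*⅕) = (2*E)/(E - 3/35) = (2*E)/(-3/35 + E) = 2*E/(-3/35 + E))
S(A, r) = -2*A
1/(S(F(2), -21) - 922) = 1/(-140*2/(-3 + 35*2) - 922) = 1/(-140*2/(-3 + 70) - 922) = 1/(-140*2/67 - 922) = 1/(-2*140/67 - 922) = 1/(-280/67 - 922) = 1/(-62054/67) = -67/62054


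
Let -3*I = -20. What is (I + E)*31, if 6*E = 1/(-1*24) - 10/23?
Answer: 676327/3312 ≈ 204.21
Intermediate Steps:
I = 20/3 (I = -⅓*(-20) = 20/3 ≈ 6.6667)
E = -263/3312 (E = (1/(-1*24) - 10/23)/6 = (-1*1/24 - 10*1/23)/6 = (-1/24 - 10/23)/6 = (⅙)*(-263/552) = -263/3312 ≈ -0.079408)
(I + E)*31 = (20/3 - 263/3312)*31 = (21817/3312)*31 = 676327/3312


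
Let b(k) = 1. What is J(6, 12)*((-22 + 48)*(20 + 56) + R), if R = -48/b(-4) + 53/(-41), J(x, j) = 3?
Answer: 236985/41 ≈ 5780.1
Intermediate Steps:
R = -2021/41 (R = -48/1 + 53/(-41) = -48*1 + 53*(-1/41) = -48 - 53/41 = -2021/41 ≈ -49.293)
J(6, 12)*((-22 + 48)*(20 + 56) + R) = 3*((-22 + 48)*(20 + 56) - 2021/41) = 3*(26*76 - 2021/41) = 3*(1976 - 2021/41) = 3*(78995/41) = 236985/41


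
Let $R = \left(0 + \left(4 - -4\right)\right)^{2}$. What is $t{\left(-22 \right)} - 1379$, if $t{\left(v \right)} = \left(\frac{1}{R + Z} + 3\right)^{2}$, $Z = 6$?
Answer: $- \frac{6712579}{4900} \approx -1369.9$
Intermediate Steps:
$R = 64$ ($R = \left(0 + \left(4 + 4\right)\right)^{2} = \left(0 + 8\right)^{2} = 8^{2} = 64$)
$t{\left(v \right)} = \frac{44521}{4900}$ ($t{\left(v \right)} = \left(\frac{1}{64 + 6} + 3\right)^{2} = \left(\frac{1}{70} + 3\right)^{2} = \left(\frac{211}{70}\right)^{2} = \frac{44521}{4900}$)
$t{\left(-22 \right)} - 1379 = \frac{44521}{4900} - 1379 = - \frac{6712579}{4900}$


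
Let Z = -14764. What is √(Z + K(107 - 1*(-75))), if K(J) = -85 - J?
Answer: I*√15031 ≈ 122.6*I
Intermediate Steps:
√(Z + K(107 - 1*(-75))) = √(-14764 + (-85 - (107 - 1*(-75)))) = √(-14764 + (-85 - (107 + 75))) = √(-14764 + (-85 - 1*182)) = √(-14764 + (-85 - 182)) = √(-14764 - 267) = √(-15031) = I*√15031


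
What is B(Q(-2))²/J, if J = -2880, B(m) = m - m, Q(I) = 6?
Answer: 0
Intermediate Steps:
B(m) = 0
B(Q(-2))²/J = 0²/(-2880) = 0*(-1/2880) = 0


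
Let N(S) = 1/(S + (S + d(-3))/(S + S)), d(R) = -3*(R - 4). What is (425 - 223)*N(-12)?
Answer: -1616/99 ≈ -16.323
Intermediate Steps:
d(R) = 12 - 3*R (d(R) = -3*(-4 + R) = 12 - 3*R)
N(S) = 1/(S + (21 + S)/(2*S)) (N(S) = 1/(S + (S + (12 - 3*(-3)))/(S + S)) = 1/(S + (S + (12 + 9))/((2*S))) = 1/(S + (S + 21)*(1/(2*S))) = 1/(S + (21 + S)*(1/(2*S))) = 1/(S + (21 + S)/(2*S)))
(425 - 223)*N(-12) = (425 - 223)*(2*(-12)/(21 - 12 + 2*(-12)²)) = 202*(2*(-12)/(21 - 12 + 2*144)) = 202*(2*(-12)/(21 - 12 + 288)) = 202*(2*(-12)/297) = 202*(2*(-12)*(1/297)) = 202*(-8/99) = -1616/99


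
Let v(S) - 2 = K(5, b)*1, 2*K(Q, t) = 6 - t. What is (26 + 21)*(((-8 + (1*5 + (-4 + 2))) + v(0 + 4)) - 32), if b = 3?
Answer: -3149/2 ≈ -1574.5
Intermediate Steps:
K(Q, t) = 3 - t/2 (K(Q, t) = (6 - t)/2 = 3 - t/2)
v(S) = 7/2 (v(S) = 2 + (3 - ½*3)*1 = 2 + (3 - 3/2)*1 = 2 + (3/2)*1 = 2 + 3/2 = 7/2)
(26 + 21)*(((-8 + (1*5 + (-4 + 2))) + v(0 + 4)) - 32) = (26 + 21)*(((-8 + (1*5 + (-4 + 2))) + 7/2) - 32) = 47*(((-8 + (5 - 2)) + 7/2) - 32) = 47*(((-8 + 3) + 7/2) - 32) = 47*((-5 + 7/2) - 32) = 47*(-3/2 - 32) = 47*(-67/2) = -3149/2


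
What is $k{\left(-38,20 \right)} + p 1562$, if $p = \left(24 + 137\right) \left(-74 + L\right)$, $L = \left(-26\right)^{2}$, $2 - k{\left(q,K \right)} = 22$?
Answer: $151392144$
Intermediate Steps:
$k{\left(q,K \right)} = -20$ ($k{\left(q,K \right)} = 2 - 22 = -20$)
$L = 676$
$p = 96922$ ($p = \left(24 + 137\right) \left(-74 + 676\right) = 161 \cdot 602 = 96922$)
$k{\left(-38,20 \right)} + p 1562 = -20 + 96922 \cdot 1562 = -20 + 151392164 = 151392144$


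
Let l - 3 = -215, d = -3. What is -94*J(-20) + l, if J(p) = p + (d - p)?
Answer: 70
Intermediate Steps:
l = -212 (l = 3 - 215 = -212)
J(p) = -3 (J(p) = p + (-3 - p) = -3)
-94*J(-20) + l = -94*(-3) - 212 = 282 - 212 = 70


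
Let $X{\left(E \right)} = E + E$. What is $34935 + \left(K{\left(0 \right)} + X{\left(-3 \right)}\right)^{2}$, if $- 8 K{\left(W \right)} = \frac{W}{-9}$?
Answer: $34971$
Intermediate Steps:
$X{\left(E \right)} = 2 E$
$K{\left(W \right)} = \frac{W}{72}$ ($K{\left(W \right)} = - \frac{W \frac{1}{-9}}{8} = - \frac{W \left(- \frac{1}{9}\right)}{8} = - \frac{\left(- \frac{1}{9}\right) W}{8} = \frac{W}{72}$)
$34935 + \left(K{\left(0 \right)} + X{\left(-3 \right)}\right)^{2} = 34935 + \left(\frac{1}{72} \cdot 0 + 2 \left(-3\right)\right)^{2} = 34935 + \left(0 - 6\right)^{2} = 34935 + \left(-6\right)^{2} = 34935 + 36 = 34971$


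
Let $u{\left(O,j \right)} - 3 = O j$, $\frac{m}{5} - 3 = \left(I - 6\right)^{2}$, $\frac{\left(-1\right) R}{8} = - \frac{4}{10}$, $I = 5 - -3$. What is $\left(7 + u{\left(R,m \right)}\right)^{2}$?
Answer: $14884$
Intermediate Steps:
$I = 8$ ($I = 5 + 3 = 8$)
$R = \frac{16}{5}$ ($R = - 8 \left(- \frac{4}{10}\right) = - 8 \left(\left(-4\right) \frac{1}{10}\right) = \left(-8\right) \left(- \frac{2}{5}\right) = \frac{16}{5} \approx 3.2$)
$m = 35$ ($m = 15 + 5 \left(8 - 6\right)^{2} = 15 + 5 \cdot 2^{2} = 15 + 5 \cdot 4 = 15 + 20 = 35$)
$u{\left(O,j \right)} = 3 + O j$
$\left(7 + u{\left(R,m \right)}\right)^{2} = \left(7 + \left(3 + \frac{16}{5} \cdot 35\right)\right)^{2} = \left(7 + \left(3 + 112\right)\right)^{2} = \left(7 + 115\right)^{2} = 122^{2} = 14884$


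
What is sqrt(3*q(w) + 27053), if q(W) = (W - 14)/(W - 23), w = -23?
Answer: sqrt(57249254)/46 ≈ 164.49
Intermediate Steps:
q(W) = (-14 + W)/(-23 + W)
sqrt(3*q(w) + 27053) = sqrt(3*((-14 - 23)/(-23 - 23)) + 27053) = sqrt(3*(-37/(-46)) + 27053) = sqrt(3*(-1/46*(-37)) + 27053) = sqrt(3*(37/46) + 27053) = sqrt(111/46 + 27053) = sqrt(1244549/46) = sqrt(57249254)/46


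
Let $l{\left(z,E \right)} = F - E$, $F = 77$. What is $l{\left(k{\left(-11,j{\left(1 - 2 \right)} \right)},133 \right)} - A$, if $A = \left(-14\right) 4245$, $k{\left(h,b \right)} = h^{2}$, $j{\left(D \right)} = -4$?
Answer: $59374$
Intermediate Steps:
$l{\left(z,E \right)} = 77 - E$
$A = -59430$
$l{\left(k{\left(-11,j{\left(1 - 2 \right)} \right)},133 \right)} - A = \left(77 - 133\right) - -59430 = \left(77 - 133\right) + 59430 = -56 + 59430 = 59374$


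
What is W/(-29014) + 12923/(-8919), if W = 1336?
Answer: -193431853/129387933 ≈ -1.4950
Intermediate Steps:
W/(-29014) + 12923/(-8919) = 1336/(-29014) + 12923/(-8919) = 1336*(-1/29014) + 12923*(-1/8919) = -668/14507 - 12923/8919 = -193431853/129387933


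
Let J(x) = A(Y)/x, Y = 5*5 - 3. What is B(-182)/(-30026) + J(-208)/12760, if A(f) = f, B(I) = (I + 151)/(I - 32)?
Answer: -2541351/193795010240 ≈ -1.3114e-5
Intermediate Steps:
B(I) = (151 + I)/(-32 + I)
Y = 22 (Y = 25 - 3 = 22)
J(x) = 22/x
B(-182)/(-30026) + J(-208)/12760 = ((151 - 182)/(-32 - 182))/(-30026) + (22/(-208))/12760 = (-31/(-214))*(-1/30026) + (22*(-1/208))*(1/12760) = -1/214*(-31)*(-1/30026) - 11/104*1/12760 = (31/214)*(-1/30026) - 1/120640 = -31/6425564 - 1/120640 = -2541351/193795010240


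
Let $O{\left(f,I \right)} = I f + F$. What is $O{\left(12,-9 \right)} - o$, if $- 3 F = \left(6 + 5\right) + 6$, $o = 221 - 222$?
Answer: $- \frac{338}{3} \approx -112.67$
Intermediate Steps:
$o = -1$
$F = - \frac{17}{3}$ ($F = - \frac{\left(6 + 5\right) + 6}{3} = - \frac{11 + 6}{3} = \left(- \frac{1}{3}\right) 17 = - \frac{17}{3} \approx -5.6667$)
$O{\left(f,I \right)} = - \frac{17}{3} + I f$ ($O{\left(f,I \right)} = I f - \frac{17}{3} = - \frac{17}{3} + I f$)
$O{\left(12,-9 \right)} - o = \left(- \frac{17}{3} - 108\right) - -1 = \left(- \frac{17}{3} - 108\right) + 1 = - \frac{341}{3} + 1 = - \frac{338}{3}$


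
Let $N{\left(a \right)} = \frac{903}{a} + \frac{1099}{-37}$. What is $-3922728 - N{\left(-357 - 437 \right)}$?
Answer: $- \frac{115240997167}{29378} \approx -3.9227 \cdot 10^{6}$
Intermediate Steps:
$N{\left(a \right)} = - \frac{1099}{37} + \frac{903}{a}$ ($N{\left(a \right)} = \frac{903}{a} + 1099 \left(- \frac{1}{37}\right) = \frac{903}{a} - \frac{1099}{37} = - \frac{1099}{37} + \frac{903}{a}$)
$-3922728 - N{\left(-357 - 437 \right)} = -3922728 - \left(- \frac{1099}{37} + \frac{903}{-357 - 437}\right) = -3922728 - \left(- \frac{1099}{37} + \frac{903}{-794}\right) = -3922728 - \left(- \frac{1099}{37} + 903 \left(- \frac{1}{794}\right)\right) = -3922728 - \left(- \frac{1099}{37} - \frac{903}{794}\right) = -3922728 - - \frac{906017}{29378} = -3922728 + \frac{906017}{29378} = - \frac{115240997167}{29378}$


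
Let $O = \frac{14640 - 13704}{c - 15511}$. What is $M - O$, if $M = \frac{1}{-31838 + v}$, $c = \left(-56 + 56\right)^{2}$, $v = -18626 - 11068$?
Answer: $\frac{57578441}{954422852} \approx 0.060328$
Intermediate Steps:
$v = -29694$ ($v = -18626 - 11068 = -29694$)
$c = 0$ ($c = 0^{2} = 0$)
$M = - \frac{1}{61532}$ ($M = \frac{1}{-31838 - 29694} = \frac{1}{-61532} = - \frac{1}{61532} \approx -1.6252 \cdot 10^{-5}$)
$O = - \frac{936}{15511}$ ($O = \frac{14640 - 13704}{0 - 15511} = \frac{936}{-15511} = 936 \left(- \frac{1}{15511}\right) = - \frac{936}{15511} \approx -0.060344$)
$M - O = - \frac{1}{61532} - - \frac{936}{15511} = - \frac{1}{61532} + \frac{936}{15511} = \frac{57578441}{954422852}$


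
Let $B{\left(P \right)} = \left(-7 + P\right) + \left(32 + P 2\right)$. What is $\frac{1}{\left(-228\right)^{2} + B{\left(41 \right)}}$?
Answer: $\frac{1}{52132} \approx 1.9182 \cdot 10^{-5}$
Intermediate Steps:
$B{\left(P \right)} = 25 + 3 P$ ($B{\left(P \right)} = \left(-7 + P\right) + \left(32 + 2 P\right) = 25 + 3 P$)
$\frac{1}{\left(-228\right)^{2} + B{\left(41 \right)}} = \frac{1}{\left(-228\right)^{2} + \left(25 + 3 \cdot 41\right)} = \frac{1}{51984 + \left(25 + 123\right)} = \frac{1}{51984 + 148} = \frac{1}{52132}$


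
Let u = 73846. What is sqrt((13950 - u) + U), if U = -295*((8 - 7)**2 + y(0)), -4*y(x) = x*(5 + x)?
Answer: I*sqrt(60191) ≈ 245.34*I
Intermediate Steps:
y(x) = -x*(5 + x)/4
U = -295 (U = -295*((8 - 7)**2 - 1/4*0*(5 + 0)) = -295*(1**2 - 1/4*0*5) = -295*(1 + 0) = -295*1 = -295)
sqrt((13950 - u) + U) = sqrt((13950 - 1*73846) - 295) = sqrt((13950 - 73846) - 295) = sqrt(-59896 - 295) = sqrt(-60191) = I*sqrt(60191)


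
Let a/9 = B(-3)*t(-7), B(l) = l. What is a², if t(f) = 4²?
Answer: 186624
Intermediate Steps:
t(f) = 16
a = -432 (a = 9*(-3*16) = 9*(-48) = -432)
a² = (-432)² = 186624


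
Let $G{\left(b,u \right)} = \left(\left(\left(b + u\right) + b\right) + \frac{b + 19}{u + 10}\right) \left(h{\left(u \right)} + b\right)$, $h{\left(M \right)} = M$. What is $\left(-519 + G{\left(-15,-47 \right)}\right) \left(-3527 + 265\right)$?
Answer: $- \frac{514361946}{37} \approx -1.3902 \cdot 10^{7}$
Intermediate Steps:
$G{\left(b,u \right)} = \left(b + u\right) \left(u + 2 b + \frac{19 + b}{10 + u}\right)$ ($G{\left(b,u \right)} = \left(\left(\left(b + u\right) + b\right) + \frac{b + 19}{u + 10}\right) \left(u + b\right) = \left(\left(u + 2 b\right) + \frac{19 + b}{10 + u}\right) \left(b + u\right) = \left(u + 2 b + \frac{19 + b}{10 + u}\right) \left(b + u\right) = \left(b + u\right) \left(u + 2 b + \frac{19 + b}{10 + u}\right)$)
$\left(-519 + G{\left(-15,-47 \right)}\right) \left(-3527 + 265\right) = \left(-519 + \frac{\left(-47\right)^{3} + 10 \left(-47\right)^{2} + 19 \left(-15\right) + 19 \left(-47\right) + 21 \left(-15\right)^{2} + 2 \left(-47\right) \left(-15\right)^{2} + 3 \left(-15\right) \left(-47\right)^{2} + 31 \left(-15\right) \left(-47\right)}{10 - 47}\right) \left(-3527 + 265\right) = \left(-519 + \frac{-103823 + 10 \cdot 2209 - 285 - 893 + 21 \cdot 225 + 2 \left(-47\right) 225 + 3 \left(-15\right) 2209 + 21855}{-37}\right) \left(-3262\right) = \left(-519 - \frac{-103823 + 22090 - 285 - 893 + 4725 - 21150 - 99405 + 21855}{37}\right) \left(-3262\right) = \left(-519 - - \frac{176886}{37}\right) \left(-3262\right) = \left(-519 + \frac{176886}{37}\right) \left(-3262\right) = \frac{157683}{37} \left(-3262\right) = - \frac{514361946}{37}$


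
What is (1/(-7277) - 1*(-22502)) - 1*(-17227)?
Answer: 289107932/7277 ≈ 39729.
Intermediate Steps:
(1/(-7277) - 1*(-22502)) - 1*(-17227) = (-1/7277 + 22502) + 17227 = 163747053/7277 + 17227 = 289107932/7277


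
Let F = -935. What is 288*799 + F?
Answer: 229177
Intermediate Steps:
288*799 + F = 288*799 - 935 = 230112 - 935 = 229177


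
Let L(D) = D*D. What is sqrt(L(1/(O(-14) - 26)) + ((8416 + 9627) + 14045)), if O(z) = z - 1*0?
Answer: sqrt(51340801)/40 ≈ 179.13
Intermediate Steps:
O(z) = z (O(z) = z + 0 = z)
L(D) = D**2
sqrt(L(1/(O(-14) - 26)) + ((8416 + 9627) + 14045)) = sqrt((1/(-14 - 26))**2 + ((8416 + 9627) + 14045)) = sqrt((1/(-40))**2 + (18043 + 14045)) = sqrt((-1/40)**2 + 32088) = sqrt(1/1600 + 32088) = sqrt(51340801/1600) = sqrt(51340801)/40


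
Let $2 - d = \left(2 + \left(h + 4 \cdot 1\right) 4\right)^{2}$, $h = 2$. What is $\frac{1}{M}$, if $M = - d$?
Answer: $\frac{1}{674} \approx 0.0014837$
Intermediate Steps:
$d = -674$ ($d = 2 - \left(2 + \left(2 + 4 \cdot 1\right) 4\right)^{2} = 2 - \left(2 + \left(2 + 4\right) 4\right)^{2} = 2 - \left(2 + 6 \cdot 4\right)^{2} = 2 - \left(2 + 24\right)^{2} = 2 - 26^{2} = 2 - 676 = -674$)
$M = 674$ ($M = \left(-1\right) \left(-674\right) = 674$)
$\frac{1}{M} = \frac{1}{674}$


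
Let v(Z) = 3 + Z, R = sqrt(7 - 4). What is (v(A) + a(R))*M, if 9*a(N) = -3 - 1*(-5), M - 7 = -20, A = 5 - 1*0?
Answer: -962/9 ≈ -106.89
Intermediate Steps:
A = 5 (A = 5 + 0 = 5)
R = sqrt(3) ≈ 1.7320
M = -13 (M = 7 - 20 = -13)
a(N) = 2/9 (a(N) = (-3 - 1*(-5))/9 = (-3 + 5)/9 = (1/9)*2 = 2/9)
(v(A) + a(R))*M = ((3 + 5) + 2/9)*(-13) = (8 + 2/9)*(-13) = (74/9)*(-13) = -962/9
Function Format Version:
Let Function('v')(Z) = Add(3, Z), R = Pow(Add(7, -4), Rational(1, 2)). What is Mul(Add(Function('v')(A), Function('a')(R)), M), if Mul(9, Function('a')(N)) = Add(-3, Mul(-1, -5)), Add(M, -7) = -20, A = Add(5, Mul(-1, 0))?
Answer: Rational(-962, 9) ≈ -106.89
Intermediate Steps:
A = 5 (A = Add(5, 0) = 5)
R = Pow(3, Rational(1, 2)) ≈ 1.7320
M = -13 (M = Add(7, -20) = -13)
Function('a')(N) = Rational(2, 9) (Function('a')(N) = Mul(Rational(1, 9), Add(-3, Mul(-1, -5))) = Mul(Rational(1, 9), Add(-3, 5)) = Mul(Rational(1, 9), 2) = Rational(2, 9))
Mul(Add(Function('v')(A), Function('a')(R)), M) = Mul(Add(Add(3, 5), Rational(2, 9)), -13) = Mul(Add(8, Rational(2, 9)), -13) = Mul(Rational(74, 9), -13) = Rational(-962, 9)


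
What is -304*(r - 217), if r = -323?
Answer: 164160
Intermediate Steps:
-304*(r - 217) = -304*(-323 - 217) = -304*(-540) = 164160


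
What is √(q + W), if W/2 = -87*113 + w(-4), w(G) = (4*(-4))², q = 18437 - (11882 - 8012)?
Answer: I*√4583 ≈ 67.698*I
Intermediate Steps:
q = 14567 (q = 18437 - 1*3870 = 18437 - 3870 = 14567)
w(G) = 256 (w(G) = (-16)² = 256)
W = -19150 (W = 2*(-87*113 + 256) = 2*(-9831 + 256) = 2*(-9575) = -19150)
√(q + W) = √(14567 - 19150) = √(-4583) = I*√4583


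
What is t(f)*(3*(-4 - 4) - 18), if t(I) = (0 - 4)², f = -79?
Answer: -672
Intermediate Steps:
t(I) = 16 (t(I) = (-4)² = 16)
t(f)*(3*(-4 - 4) - 18) = 16*(3*(-4 - 4) - 18) = 16*(3*(-8) - 18) = 16*(-24 - 18) = 16*(-42) = -672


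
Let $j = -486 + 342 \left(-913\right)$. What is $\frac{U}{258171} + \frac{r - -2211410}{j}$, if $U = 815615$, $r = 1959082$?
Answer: $- \frac{22823088332}{2242731477} \approx -10.176$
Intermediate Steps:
$j = -312732$ ($j = -486 - 312246 = -312732$)
$\frac{U}{258171} + \frac{r - -2211410}{j} = \frac{815615}{258171} + \frac{1959082 - -2211410}{-312732} = 815615 \cdot \frac{1}{258171} + \left(1959082 + 2211410\right) \left(- \frac{1}{312732}\right) = \frac{815615}{258171} + 4170492 \left(- \frac{1}{312732}\right) = \frac{815615}{258171} - \frac{115847}{8687} = - \frac{22823088332}{2242731477}$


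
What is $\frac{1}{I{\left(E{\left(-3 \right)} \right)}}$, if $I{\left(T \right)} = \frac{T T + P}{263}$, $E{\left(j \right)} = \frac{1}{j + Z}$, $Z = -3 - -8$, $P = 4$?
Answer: $\frac{1052}{17} \approx 61.882$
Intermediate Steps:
$Z = 5$ ($Z = -3 + 8 = 5$)
$E{\left(j \right)} = \frac{1}{5 + j}$ ($E{\left(j \right)} = \frac{1}{j + 5} = \frac{1}{5 + j}$)
$I{\left(T \right)} = \frac{4}{263} + \frac{T^{2}}{263}$ ($I{\left(T \right)} = \frac{T T + 4}{263} = \left(T^{2} + 4\right) \frac{1}{263} = \left(4 + T^{2}\right) \frac{1}{263} = \frac{4}{263} + \frac{T^{2}}{263}$)
$\frac{1}{I{\left(E{\left(-3 \right)} \right)}} = \frac{1}{\frac{4}{263} + \frac{\left(\frac{1}{5 - 3}\right)^{2}}{263}} = \frac{1}{\frac{4}{263} + \frac{\left(\frac{1}{2}\right)^{2}}{263}} = \frac{1}{\frac{4}{263} + \frac{1}{263 \cdot 4}} = \frac{1}{\frac{4}{263} + \frac{1}{263} \cdot \frac{1}{4}} = \frac{1}{\frac{4}{263} + \frac{1}{1052}} = \frac{1}{\frac{17}{1052}} = \frac{1052}{17}$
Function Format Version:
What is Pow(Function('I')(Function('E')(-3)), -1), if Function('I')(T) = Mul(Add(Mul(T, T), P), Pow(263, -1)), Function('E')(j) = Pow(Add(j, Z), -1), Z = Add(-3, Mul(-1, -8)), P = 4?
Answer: Rational(1052, 17) ≈ 61.882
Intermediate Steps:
Z = 5 (Z = Add(-3, 8) = 5)
Function('E')(j) = Pow(Add(5, j), -1) (Function('E')(j) = Pow(Add(j, 5), -1) = Pow(Add(5, j), -1))
Function('I')(T) = Add(Rational(4, 263), Mul(Rational(1, 263), Pow(T, 2))) (Function('I')(T) = Mul(Add(Mul(T, T), 4), Pow(263, -1)) = Mul(Add(Pow(T, 2), 4), Rational(1, 263)) = Mul(Add(4, Pow(T, 2)), Rational(1, 263)) = Add(Rational(4, 263), Mul(Rational(1, 263), Pow(T, 2))))
Pow(Function('I')(Function('E')(-3)), -1) = Pow(Add(Rational(4, 263), Mul(Rational(1, 263), Pow(Pow(Add(5, -3), -1), 2))), -1) = Pow(Add(Rational(4, 263), Mul(Rational(1, 263), Pow(Pow(2, -1), 2))), -1) = Pow(Add(Rational(4, 263), Mul(Rational(1, 263), Pow(Rational(1, 2), 2))), -1) = Pow(Add(Rational(4, 263), Mul(Rational(1, 263), Rational(1, 4))), -1) = Pow(Add(Rational(4, 263), Rational(1, 1052)), -1) = Pow(Rational(17, 1052), -1) = Rational(1052, 17)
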